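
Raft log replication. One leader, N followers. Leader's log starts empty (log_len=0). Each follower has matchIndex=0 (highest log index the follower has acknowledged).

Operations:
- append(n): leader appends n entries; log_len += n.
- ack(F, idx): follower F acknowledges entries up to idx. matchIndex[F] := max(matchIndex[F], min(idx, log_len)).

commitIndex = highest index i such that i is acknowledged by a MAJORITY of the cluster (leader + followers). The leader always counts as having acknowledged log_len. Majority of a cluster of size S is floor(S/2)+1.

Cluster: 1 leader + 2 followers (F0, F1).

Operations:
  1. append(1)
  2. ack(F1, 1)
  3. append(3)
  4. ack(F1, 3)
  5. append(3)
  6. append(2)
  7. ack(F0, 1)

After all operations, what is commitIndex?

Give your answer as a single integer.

Op 1: append 1 -> log_len=1
Op 2: F1 acks idx 1 -> match: F0=0 F1=1; commitIndex=1
Op 3: append 3 -> log_len=4
Op 4: F1 acks idx 3 -> match: F0=0 F1=3; commitIndex=3
Op 5: append 3 -> log_len=7
Op 6: append 2 -> log_len=9
Op 7: F0 acks idx 1 -> match: F0=1 F1=3; commitIndex=3

Answer: 3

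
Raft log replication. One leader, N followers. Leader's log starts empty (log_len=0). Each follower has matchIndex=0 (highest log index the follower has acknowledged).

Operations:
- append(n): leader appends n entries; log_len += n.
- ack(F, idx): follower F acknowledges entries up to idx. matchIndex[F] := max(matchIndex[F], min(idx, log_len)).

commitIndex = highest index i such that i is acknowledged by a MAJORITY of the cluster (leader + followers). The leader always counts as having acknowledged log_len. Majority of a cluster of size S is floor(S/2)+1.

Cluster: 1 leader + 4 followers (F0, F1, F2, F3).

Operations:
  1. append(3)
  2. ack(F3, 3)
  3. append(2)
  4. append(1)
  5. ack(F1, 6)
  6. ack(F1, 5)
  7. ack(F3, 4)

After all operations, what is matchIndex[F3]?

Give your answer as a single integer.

Op 1: append 3 -> log_len=3
Op 2: F3 acks idx 3 -> match: F0=0 F1=0 F2=0 F3=3; commitIndex=0
Op 3: append 2 -> log_len=5
Op 4: append 1 -> log_len=6
Op 5: F1 acks idx 6 -> match: F0=0 F1=6 F2=0 F3=3; commitIndex=3
Op 6: F1 acks idx 5 -> match: F0=0 F1=6 F2=0 F3=3; commitIndex=3
Op 7: F3 acks idx 4 -> match: F0=0 F1=6 F2=0 F3=4; commitIndex=4

Answer: 4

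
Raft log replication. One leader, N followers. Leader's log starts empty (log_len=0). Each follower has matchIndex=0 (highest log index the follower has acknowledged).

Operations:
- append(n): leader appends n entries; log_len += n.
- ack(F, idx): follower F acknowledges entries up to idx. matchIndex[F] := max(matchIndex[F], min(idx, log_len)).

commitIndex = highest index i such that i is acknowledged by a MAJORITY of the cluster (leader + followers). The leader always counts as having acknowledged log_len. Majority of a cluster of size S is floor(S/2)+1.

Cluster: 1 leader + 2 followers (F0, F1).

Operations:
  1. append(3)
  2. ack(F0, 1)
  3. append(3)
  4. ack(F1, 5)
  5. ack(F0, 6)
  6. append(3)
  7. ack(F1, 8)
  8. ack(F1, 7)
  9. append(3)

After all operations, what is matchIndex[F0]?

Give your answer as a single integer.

Op 1: append 3 -> log_len=3
Op 2: F0 acks idx 1 -> match: F0=1 F1=0; commitIndex=1
Op 3: append 3 -> log_len=6
Op 4: F1 acks idx 5 -> match: F0=1 F1=5; commitIndex=5
Op 5: F0 acks idx 6 -> match: F0=6 F1=5; commitIndex=6
Op 6: append 3 -> log_len=9
Op 7: F1 acks idx 8 -> match: F0=6 F1=8; commitIndex=8
Op 8: F1 acks idx 7 -> match: F0=6 F1=8; commitIndex=8
Op 9: append 3 -> log_len=12

Answer: 6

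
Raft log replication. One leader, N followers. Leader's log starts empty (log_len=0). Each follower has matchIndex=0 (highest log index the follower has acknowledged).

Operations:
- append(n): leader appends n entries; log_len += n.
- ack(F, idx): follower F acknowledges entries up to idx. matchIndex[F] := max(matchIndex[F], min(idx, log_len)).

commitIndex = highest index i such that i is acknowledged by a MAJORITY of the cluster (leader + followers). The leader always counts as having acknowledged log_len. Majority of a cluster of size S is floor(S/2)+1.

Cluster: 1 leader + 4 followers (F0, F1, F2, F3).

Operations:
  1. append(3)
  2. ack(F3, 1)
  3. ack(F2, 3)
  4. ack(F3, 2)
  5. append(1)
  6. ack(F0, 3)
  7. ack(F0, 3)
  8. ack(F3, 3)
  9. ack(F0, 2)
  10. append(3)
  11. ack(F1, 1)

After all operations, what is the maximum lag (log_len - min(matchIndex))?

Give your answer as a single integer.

Op 1: append 3 -> log_len=3
Op 2: F3 acks idx 1 -> match: F0=0 F1=0 F2=0 F3=1; commitIndex=0
Op 3: F2 acks idx 3 -> match: F0=0 F1=0 F2=3 F3=1; commitIndex=1
Op 4: F3 acks idx 2 -> match: F0=0 F1=0 F2=3 F3=2; commitIndex=2
Op 5: append 1 -> log_len=4
Op 6: F0 acks idx 3 -> match: F0=3 F1=0 F2=3 F3=2; commitIndex=3
Op 7: F0 acks idx 3 -> match: F0=3 F1=0 F2=3 F3=2; commitIndex=3
Op 8: F3 acks idx 3 -> match: F0=3 F1=0 F2=3 F3=3; commitIndex=3
Op 9: F0 acks idx 2 -> match: F0=3 F1=0 F2=3 F3=3; commitIndex=3
Op 10: append 3 -> log_len=7
Op 11: F1 acks idx 1 -> match: F0=3 F1=1 F2=3 F3=3; commitIndex=3

Answer: 6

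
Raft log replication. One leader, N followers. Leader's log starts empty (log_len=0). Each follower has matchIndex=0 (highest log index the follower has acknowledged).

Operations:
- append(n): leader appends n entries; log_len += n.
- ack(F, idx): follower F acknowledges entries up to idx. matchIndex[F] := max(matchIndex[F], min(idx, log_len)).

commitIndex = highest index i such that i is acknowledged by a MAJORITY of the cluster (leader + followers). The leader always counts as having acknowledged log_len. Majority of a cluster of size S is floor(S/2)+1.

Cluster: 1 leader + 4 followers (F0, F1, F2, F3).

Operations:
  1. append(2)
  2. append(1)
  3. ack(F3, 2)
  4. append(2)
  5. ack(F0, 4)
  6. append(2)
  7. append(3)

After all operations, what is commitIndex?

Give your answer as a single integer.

Op 1: append 2 -> log_len=2
Op 2: append 1 -> log_len=3
Op 3: F3 acks idx 2 -> match: F0=0 F1=0 F2=0 F3=2; commitIndex=0
Op 4: append 2 -> log_len=5
Op 5: F0 acks idx 4 -> match: F0=4 F1=0 F2=0 F3=2; commitIndex=2
Op 6: append 2 -> log_len=7
Op 7: append 3 -> log_len=10

Answer: 2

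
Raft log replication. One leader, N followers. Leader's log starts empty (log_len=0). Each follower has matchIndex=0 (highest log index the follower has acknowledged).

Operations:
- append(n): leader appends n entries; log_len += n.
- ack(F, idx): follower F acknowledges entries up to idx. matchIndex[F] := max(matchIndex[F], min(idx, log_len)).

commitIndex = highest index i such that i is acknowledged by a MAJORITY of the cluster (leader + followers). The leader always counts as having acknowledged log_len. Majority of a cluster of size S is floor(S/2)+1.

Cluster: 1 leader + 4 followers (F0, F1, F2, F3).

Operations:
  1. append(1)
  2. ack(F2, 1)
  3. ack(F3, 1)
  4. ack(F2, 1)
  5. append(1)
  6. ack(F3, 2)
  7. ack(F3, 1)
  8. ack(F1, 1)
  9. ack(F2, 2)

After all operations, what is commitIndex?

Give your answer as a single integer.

Answer: 2

Derivation:
Op 1: append 1 -> log_len=1
Op 2: F2 acks idx 1 -> match: F0=0 F1=0 F2=1 F3=0; commitIndex=0
Op 3: F3 acks idx 1 -> match: F0=0 F1=0 F2=1 F3=1; commitIndex=1
Op 4: F2 acks idx 1 -> match: F0=0 F1=0 F2=1 F3=1; commitIndex=1
Op 5: append 1 -> log_len=2
Op 6: F3 acks idx 2 -> match: F0=0 F1=0 F2=1 F3=2; commitIndex=1
Op 7: F3 acks idx 1 -> match: F0=0 F1=0 F2=1 F3=2; commitIndex=1
Op 8: F1 acks idx 1 -> match: F0=0 F1=1 F2=1 F3=2; commitIndex=1
Op 9: F2 acks idx 2 -> match: F0=0 F1=1 F2=2 F3=2; commitIndex=2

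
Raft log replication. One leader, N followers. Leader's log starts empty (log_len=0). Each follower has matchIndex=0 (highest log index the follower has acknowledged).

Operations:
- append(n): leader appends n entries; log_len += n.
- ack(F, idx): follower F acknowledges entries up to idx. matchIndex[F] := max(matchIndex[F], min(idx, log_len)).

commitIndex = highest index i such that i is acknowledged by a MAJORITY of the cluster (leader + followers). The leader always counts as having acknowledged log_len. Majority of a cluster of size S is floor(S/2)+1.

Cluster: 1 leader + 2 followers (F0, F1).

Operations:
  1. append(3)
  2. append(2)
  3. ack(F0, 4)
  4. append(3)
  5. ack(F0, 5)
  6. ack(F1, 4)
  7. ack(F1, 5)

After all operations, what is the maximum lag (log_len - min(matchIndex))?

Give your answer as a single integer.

Op 1: append 3 -> log_len=3
Op 2: append 2 -> log_len=5
Op 3: F0 acks idx 4 -> match: F0=4 F1=0; commitIndex=4
Op 4: append 3 -> log_len=8
Op 5: F0 acks idx 5 -> match: F0=5 F1=0; commitIndex=5
Op 6: F1 acks idx 4 -> match: F0=5 F1=4; commitIndex=5
Op 7: F1 acks idx 5 -> match: F0=5 F1=5; commitIndex=5

Answer: 3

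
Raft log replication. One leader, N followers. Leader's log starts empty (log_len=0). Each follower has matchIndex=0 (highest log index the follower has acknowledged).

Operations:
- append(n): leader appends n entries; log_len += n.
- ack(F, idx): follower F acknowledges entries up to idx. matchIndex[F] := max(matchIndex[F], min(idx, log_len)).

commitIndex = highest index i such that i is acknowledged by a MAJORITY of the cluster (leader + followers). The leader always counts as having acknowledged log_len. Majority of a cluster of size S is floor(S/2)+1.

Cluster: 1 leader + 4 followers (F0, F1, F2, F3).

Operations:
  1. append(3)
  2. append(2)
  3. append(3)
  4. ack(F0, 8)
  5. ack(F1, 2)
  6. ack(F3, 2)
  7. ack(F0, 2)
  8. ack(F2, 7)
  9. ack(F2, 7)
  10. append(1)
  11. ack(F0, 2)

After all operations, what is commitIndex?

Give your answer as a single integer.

Answer: 7

Derivation:
Op 1: append 3 -> log_len=3
Op 2: append 2 -> log_len=5
Op 3: append 3 -> log_len=8
Op 4: F0 acks idx 8 -> match: F0=8 F1=0 F2=0 F3=0; commitIndex=0
Op 5: F1 acks idx 2 -> match: F0=8 F1=2 F2=0 F3=0; commitIndex=2
Op 6: F3 acks idx 2 -> match: F0=8 F1=2 F2=0 F3=2; commitIndex=2
Op 7: F0 acks idx 2 -> match: F0=8 F1=2 F2=0 F3=2; commitIndex=2
Op 8: F2 acks idx 7 -> match: F0=8 F1=2 F2=7 F3=2; commitIndex=7
Op 9: F2 acks idx 7 -> match: F0=8 F1=2 F2=7 F3=2; commitIndex=7
Op 10: append 1 -> log_len=9
Op 11: F0 acks idx 2 -> match: F0=8 F1=2 F2=7 F3=2; commitIndex=7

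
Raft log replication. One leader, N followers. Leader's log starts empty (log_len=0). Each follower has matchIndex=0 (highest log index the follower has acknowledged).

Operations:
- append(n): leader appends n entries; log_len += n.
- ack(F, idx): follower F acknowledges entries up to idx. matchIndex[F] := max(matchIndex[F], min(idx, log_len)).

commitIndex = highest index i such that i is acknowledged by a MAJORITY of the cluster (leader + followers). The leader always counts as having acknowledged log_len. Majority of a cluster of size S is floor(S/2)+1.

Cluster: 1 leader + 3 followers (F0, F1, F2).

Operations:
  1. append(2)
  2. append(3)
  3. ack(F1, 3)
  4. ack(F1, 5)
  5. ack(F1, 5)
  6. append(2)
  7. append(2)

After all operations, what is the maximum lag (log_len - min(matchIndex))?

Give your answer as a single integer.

Answer: 9

Derivation:
Op 1: append 2 -> log_len=2
Op 2: append 3 -> log_len=5
Op 3: F1 acks idx 3 -> match: F0=0 F1=3 F2=0; commitIndex=0
Op 4: F1 acks idx 5 -> match: F0=0 F1=5 F2=0; commitIndex=0
Op 5: F1 acks idx 5 -> match: F0=0 F1=5 F2=0; commitIndex=0
Op 6: append 2 -> log_len=7
Op 7: append 2 -> log_len=9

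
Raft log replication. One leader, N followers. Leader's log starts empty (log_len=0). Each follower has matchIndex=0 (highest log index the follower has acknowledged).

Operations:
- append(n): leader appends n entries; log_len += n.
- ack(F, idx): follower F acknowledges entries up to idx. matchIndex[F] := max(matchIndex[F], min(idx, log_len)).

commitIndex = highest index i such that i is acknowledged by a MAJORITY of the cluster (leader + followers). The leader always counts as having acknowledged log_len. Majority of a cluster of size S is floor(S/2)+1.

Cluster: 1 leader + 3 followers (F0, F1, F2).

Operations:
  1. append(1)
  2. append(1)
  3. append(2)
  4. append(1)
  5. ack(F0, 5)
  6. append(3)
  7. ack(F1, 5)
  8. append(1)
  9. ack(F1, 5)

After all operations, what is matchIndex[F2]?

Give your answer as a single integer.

Answer: 0

Derivation:
Op 1: append 1 -> log_len=1
Op 2: append 1 -> log_len=2
Op 3: append 2 -> log_len=4
Op 4: append 1 -> log_len=5
Op 5: F0 acks idx 5 -> match: F0=5 F1=0 F2=0; commitIndex=0
Op 6: append 3 -> log_len=8
Op 7: F1 acks idx 5 -> match: F0=5 F1=5 F2=0; commitIndex=5
Op 8: append 1 -> log_len=9
Op 9: F1 acks idx 5 -> match: F0=5 F1=5 F2=0; commitIndex=5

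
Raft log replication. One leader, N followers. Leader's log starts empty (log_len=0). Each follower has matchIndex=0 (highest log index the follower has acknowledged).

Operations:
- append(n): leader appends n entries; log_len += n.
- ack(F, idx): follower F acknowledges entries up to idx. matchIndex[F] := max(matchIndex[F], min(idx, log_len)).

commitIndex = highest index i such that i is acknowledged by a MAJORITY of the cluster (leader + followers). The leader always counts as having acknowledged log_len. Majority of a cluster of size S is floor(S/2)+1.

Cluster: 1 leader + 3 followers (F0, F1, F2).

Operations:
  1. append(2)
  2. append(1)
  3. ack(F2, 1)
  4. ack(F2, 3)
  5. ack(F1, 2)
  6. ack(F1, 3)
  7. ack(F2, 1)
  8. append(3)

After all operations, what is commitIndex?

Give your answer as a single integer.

Op 1: append 2 -> log_len=2
Op 2: append 1 -> log_len=3
Op 3: F2 acks idx 1 -> match: F0=0 F1=0 F2=1; commitIndex=0
Op 4: F2 acks idx 3 -> match: F0=0 F1=0 F2=3; commitIndex=0
Op 5: F1 acks idx 2 -> match: F0=0 F1=2 F2=3; commitIndex=2
Op 6: F1 acks idx 3 -> match: F0=0 F1=3 F2=3; commitIndex=3
Op 7: F2 acks idx 1 -> match: F0=0 F1=3 F2=3; commitIndex=3
Op 8: append 3 -> log_len=6

Answer: 3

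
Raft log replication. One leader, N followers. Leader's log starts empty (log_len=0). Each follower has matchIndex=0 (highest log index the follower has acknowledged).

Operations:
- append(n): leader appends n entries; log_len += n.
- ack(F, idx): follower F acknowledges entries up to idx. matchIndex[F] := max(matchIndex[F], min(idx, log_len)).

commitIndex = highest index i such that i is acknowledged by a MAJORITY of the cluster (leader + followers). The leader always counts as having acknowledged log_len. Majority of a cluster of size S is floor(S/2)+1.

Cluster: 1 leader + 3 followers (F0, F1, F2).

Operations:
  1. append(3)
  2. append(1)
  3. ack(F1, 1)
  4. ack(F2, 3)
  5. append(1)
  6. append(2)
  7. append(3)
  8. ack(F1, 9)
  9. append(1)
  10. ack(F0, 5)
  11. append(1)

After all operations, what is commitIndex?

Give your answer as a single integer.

Op 1: append 3 -> log_len=3
Op 2: append 1 -> log_len=4
Op 3: F1 acks idx 1 -> match: F0=0 F1=1 F2=0; commitIndex=0
Op 4: F2 acks idx 3 -> match: F0=0 F1=1 F2=3; commitIndex=1
Op 5: append 1 -> log_len=5
Op 6: append 2 -> log_len=7
Op 7: append 3 -> log_len=10
Op 8: F1 acks idx 9 -> match: F0=0 F1=9 F2=3; commitIndex=3
Op 9: append 1 -> log_len=11
Op 10: F0 acks idx 5 -> match: F0=5 F1=9 F2=3; commitIndex=5
Op 11: append 1 -> log_len=12

Answer: 5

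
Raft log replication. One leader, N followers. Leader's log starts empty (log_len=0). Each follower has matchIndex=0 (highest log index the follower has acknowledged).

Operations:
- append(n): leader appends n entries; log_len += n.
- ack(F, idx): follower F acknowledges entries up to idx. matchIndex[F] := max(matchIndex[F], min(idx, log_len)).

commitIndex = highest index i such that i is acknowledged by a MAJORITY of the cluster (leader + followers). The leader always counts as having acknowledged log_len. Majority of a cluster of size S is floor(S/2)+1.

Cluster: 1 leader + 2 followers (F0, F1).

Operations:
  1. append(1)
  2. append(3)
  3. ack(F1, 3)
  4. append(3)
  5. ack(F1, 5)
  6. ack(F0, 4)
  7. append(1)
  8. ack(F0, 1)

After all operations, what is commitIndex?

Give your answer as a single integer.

Op 1: append 1 -> log_len=1
Op 2: append 3 -> log_len=4
Op 3: F1 acks idx 3 -> match: F0=0 F1=3; commitIndex=3
Op 4: append 3 -> log_len=7
Op 5: F1 acks idx 5 -> match: F0=0 F1=5; commitIndex=5
Op 6: F0 acks idx 4 -> match: F0=4 F1=5; commitIndex=5
Op 7: append 1 -> log_len=8
Op 8: F0 acks idx 1 -> match: F0=4 F1=5; commitIndex=5

Answer: 5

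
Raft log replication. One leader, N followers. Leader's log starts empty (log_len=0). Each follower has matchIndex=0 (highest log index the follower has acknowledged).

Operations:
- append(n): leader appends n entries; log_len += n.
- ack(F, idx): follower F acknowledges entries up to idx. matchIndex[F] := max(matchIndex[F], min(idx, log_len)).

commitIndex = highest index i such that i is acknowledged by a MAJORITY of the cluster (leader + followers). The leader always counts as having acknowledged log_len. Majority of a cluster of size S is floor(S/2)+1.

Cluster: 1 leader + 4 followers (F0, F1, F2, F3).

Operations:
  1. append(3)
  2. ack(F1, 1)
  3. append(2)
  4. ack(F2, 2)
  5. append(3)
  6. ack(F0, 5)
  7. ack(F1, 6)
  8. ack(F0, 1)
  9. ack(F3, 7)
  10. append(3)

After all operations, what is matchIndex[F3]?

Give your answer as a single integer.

Op 1: append 3 -> log_len=3
Op 2: F1 acks idx 1 -> match: F0=0 F1=1 F2=0 F3=0; commitIndex=0
Op 3: append 2 -> log_len=5
Op 4: F2 acks idx 2 -> match: F0=0 F1=1 F2=2 F3=0; commitIndex=1
Op 5: append 3 -> log_len=8
Op 6: F0 acks idx 5 -> match: F0=5 F1=1 F2=2 F3=0; commitIndex=2
Op 7: F1 acks idx 6 -> match: F0=5 F1=6 F2=2 F3=0; commitIndex=5
Op 8: F0 acks idx 1 -> match: F0=5 F1=6 F2=2 F3=0; commitIndex=5
Op 9: F3 acks idx 7 -> match: F0=5 F1=6 F2=2 F3=7; commitIndex=6
Op 10: append 3 -> log_len=11

Answer: 7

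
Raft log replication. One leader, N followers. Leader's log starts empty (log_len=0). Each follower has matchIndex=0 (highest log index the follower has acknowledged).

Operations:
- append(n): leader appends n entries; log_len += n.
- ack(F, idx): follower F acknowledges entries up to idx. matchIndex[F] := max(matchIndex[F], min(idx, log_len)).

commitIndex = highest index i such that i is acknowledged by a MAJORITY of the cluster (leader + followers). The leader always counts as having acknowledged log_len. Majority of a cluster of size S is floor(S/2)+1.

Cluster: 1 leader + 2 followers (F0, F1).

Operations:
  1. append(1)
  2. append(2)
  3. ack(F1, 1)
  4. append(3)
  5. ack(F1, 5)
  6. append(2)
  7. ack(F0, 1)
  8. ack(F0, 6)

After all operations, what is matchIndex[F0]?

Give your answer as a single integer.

Answer: 6

Derivation:
Op 1: append 1 -> log_len=1
Op 2: append 2 -> log_len=3
Op 3: F1 acks idx 1 -> match: F0=0 F1=1; commitIndex=1
Op 4: append 3 -> log_len=6
Op 5: F1 acks idx 5 -> match: F0=0 F1=5; commitIndex=5
Op 6: append 2 -> log_len=8
Op 7: F0 acks idx 1 -> match: F0=1 F1=5; commitIndex=5
Op 8: F0 acks idx 6 -> match: F0=6 F1=5; commitIndex=6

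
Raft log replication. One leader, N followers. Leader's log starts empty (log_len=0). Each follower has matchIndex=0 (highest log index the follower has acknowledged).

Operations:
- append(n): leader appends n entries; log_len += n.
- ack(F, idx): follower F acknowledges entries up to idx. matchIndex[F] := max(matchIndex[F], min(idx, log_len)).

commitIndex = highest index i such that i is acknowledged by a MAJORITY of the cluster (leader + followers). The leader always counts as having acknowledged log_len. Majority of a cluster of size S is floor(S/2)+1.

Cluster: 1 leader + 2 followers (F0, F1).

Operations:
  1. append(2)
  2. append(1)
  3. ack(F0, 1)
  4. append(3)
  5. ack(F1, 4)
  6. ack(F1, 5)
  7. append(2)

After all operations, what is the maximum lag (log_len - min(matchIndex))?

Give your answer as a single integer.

Op 1: append 2 -> log_len=2
Op 2: append 1 -> log_len=3
Op 3: F0 acks idx 1 -> match: F0=1 F1=0; commitIndex=1
Op 4: append 3 -> log_len=6
Op 5: F1 acks idx 4 -> match: F0=1 F1=4; commitIndex=4
Op 6: F1 acks idx 5 -> match: F0=1 F1=5; commitIndex=5
Op 7: append 2 -> log_len=8

Answer: 7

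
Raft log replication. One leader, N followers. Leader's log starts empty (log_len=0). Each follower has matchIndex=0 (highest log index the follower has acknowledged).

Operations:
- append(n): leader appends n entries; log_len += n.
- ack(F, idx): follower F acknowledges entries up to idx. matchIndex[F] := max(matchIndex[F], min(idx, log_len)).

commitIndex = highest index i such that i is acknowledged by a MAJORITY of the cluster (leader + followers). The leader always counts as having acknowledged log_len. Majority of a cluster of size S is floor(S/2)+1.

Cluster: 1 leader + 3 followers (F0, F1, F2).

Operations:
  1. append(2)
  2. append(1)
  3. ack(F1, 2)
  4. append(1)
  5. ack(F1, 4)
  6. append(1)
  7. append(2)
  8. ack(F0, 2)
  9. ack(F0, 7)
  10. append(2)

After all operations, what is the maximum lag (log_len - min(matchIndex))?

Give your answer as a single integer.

Answer: 9

Derivation:
Op 1: append 2 -> log_len=2
Op 2: append 1 -> log_len=3
Op 3: F1 acks idx 2 -> match: F0=0 F1=2 F2=0; commitIndex=0
Op 4: append 1 -> log_len=4
Op 5: F1 acks idx 4 -> match: F0=0 F1=4 F2=0; commitIndex=0
Op 6: append 1 -> log_len=5
Op 7: append 2 -> log_len=7
Op 8: F0 acks idx 2 -> match: F0=2 F1=4 F2=0; commitIndex=2
Op 9: F0 acks idx 7 -> match: F0=7 F1=4 F2=0; commitIndex=4
Op 10: append 2 -> log_len=9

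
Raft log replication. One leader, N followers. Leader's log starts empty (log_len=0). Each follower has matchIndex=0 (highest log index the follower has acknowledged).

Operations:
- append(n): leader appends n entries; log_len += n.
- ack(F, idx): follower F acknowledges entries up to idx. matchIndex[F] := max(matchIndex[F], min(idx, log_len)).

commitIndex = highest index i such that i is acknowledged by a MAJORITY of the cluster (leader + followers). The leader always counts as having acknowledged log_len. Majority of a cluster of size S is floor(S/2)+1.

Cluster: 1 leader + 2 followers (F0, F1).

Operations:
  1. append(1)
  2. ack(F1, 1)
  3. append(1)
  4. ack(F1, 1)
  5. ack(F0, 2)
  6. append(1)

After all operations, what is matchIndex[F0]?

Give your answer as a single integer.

Answer: 2

Derivation:
Op 1: append 1 -> log_len=1
Op 2: F1 acks idx 1 -> match: F0=0 F1=1; commitIndex=1
Op 3: append 1 -> log_len=2
Op 4: F1 acks idx 1 -> match: F0=0 F1=1; commitIndex=1
Op 5: F0 acks idx 2 -> match: F0=2 F1=1; commitIndex=2
Op 6: append 1 -> log_len=3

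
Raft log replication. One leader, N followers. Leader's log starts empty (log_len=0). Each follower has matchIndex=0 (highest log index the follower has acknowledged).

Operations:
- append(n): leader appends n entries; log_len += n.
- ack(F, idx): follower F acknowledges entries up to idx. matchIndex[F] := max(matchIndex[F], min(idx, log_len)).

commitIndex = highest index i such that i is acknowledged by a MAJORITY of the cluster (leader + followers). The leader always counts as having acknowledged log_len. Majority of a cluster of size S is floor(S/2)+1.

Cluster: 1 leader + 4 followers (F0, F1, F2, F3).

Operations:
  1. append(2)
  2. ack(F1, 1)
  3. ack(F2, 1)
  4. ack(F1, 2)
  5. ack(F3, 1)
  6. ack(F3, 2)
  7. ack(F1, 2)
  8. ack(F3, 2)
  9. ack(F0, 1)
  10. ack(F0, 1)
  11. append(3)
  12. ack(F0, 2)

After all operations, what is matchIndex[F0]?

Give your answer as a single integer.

Op 1: append 2 -> log_len=2
Op 2: F1 acks idx 1 -> match: F0=0 F1=1 F2=0 F3=0; commitIndex=0
Op 3: F2 acks idx 1 -> match: F0=0 F1=1 F2=1 F3=0; commitIndex=1
Op 4: F1 acks idx 2 -> match: F0=0 F1=2 F2=1 F3=0; commitIndex=1
Op 5: F3 acks idx 1 -> match: F0=0 F1=2 F2=1 F3=1; commitIndex=1
Op 6: F3 acks idx 2 -> match: F0=0 F1=2 F2=1 F3=2; commitIndex=2
Op 7: F1 acks idx 2 -> match: F0=0 F1=2 F2=1 F3=2; commitIndex=2
Op 8: F3 acks idx 2 -> match: F0=0 F1=2 F2=1 F3=2; commitIndex=2
Op 9: F0 acks idx 1 -> match: F0=1 F1=2 F2=1 F3=2; commitIndex=2
Op 10: F0 acks idx 1 -> match: F0=1 F1=2 F2=1 F3=2; commitIndex=2
Op 11: append 3 -> log_len=5
Op 12: F0 acks idx 2 -> match: F0=2 F1=2 F2=1 F3=2; commitIndex=2

Answer: 2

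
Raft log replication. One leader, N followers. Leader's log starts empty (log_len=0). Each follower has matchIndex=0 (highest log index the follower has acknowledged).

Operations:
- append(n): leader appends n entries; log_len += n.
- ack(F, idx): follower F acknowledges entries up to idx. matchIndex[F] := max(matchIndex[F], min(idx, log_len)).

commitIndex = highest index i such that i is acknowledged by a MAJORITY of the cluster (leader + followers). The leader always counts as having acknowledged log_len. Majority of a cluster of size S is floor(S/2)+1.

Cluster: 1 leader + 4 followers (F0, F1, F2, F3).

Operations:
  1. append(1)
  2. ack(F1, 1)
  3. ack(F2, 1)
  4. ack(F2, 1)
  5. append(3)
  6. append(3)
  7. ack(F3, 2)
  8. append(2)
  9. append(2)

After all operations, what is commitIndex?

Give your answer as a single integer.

Answer: 1

Derivation:
Op 1: append 1 -> log_len=1
Op 2: F1 acks idx 1 -> match: F0=0 F1=1 F2=0 F3=0; commitIndex=0
Op 3: F2 acks idx 1 -> match: F0=0 F1=1 F2=1 F3=0; commitIndex=1
Op 4: F2 acks idx 1 -> match: F0=0 F1=1 F2=1 F3=0; commitIndex=1
Op 5: append 3 -> log_len=4
Op 6: append 3 -> log_len=7
Op 7: F3 acks idx 2 -> match: F0=0 F1=1 F2=1 F3=2; commitIndex=1
Op 8: append 2 -> log_len=9
Op 9: append 2 -> log_len=11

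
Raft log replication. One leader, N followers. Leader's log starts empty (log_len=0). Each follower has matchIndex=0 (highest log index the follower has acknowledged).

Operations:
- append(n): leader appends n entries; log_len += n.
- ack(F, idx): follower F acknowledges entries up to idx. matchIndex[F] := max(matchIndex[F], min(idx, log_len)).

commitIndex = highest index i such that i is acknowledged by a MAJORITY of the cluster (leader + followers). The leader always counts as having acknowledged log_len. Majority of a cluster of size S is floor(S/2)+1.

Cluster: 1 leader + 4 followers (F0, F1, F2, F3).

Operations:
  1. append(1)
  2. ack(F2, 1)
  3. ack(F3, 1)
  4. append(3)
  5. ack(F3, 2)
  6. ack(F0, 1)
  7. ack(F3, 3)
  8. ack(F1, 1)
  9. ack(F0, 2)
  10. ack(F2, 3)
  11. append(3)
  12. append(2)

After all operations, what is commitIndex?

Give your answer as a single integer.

Op 1: append 1 -> log_len=1
Op 2: F2 acks idx 1 -> match: F0=0 F1=0 F2=1 F3=0; commitIndex=0
Op 3: F3 acks idx 1 -> match: F0=0 F1=0 F2=1 F3=1; commitIndex=1
Op 4: append 3 -> log_len=4
Op 5: F3 acks idx 2 -> match: F0=0 F1=0 F2=1 F3=2; commitIndex=1
Op 6: F0 acks idx 1 -> match: F0=1 F1=0 F2=1 F3=2; commitIndex=1
Op 7: F3 acks idx 3 -> match: F0=1 F1=0 F2=1 F3=3; commitIndex=1
Op 8: F1 acks idx 1 -> match: F0=1 F1=1 F2=1 F3=3; commitIndex=1
Op 9: F0 acks idx 2 -> match: F0=2 F1=1 F2=1 F3=3; commitIndex=2
Op 10: F2 acks idx 3 -> match: F0=2 F1=1 F2=3 F3=3; commitIndex=3
Op 11: append 3 -> log_len=7
Op 12: append 2 -> log_len=9

Answer: 3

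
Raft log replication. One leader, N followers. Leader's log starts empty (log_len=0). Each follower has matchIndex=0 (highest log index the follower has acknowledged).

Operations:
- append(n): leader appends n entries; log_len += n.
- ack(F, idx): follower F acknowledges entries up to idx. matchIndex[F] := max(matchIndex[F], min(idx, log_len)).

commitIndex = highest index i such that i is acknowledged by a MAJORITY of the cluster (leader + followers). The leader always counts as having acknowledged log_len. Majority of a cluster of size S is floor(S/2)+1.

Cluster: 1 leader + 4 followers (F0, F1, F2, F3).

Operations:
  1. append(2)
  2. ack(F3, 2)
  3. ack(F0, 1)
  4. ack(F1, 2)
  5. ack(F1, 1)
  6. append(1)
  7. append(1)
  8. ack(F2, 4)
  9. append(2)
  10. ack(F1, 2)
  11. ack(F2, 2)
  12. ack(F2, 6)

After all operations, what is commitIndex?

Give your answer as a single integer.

Answer: 2

Derivation:
Op 1: append 2 -> log_len=2
Op 2: F3 acks idx 2 -> match: F0=0 F1=0 F2=0 F3=2; commitIndex=0
Op 3: F0 acks idx 1 -> match: F0=1 F1=0 F2=0 F3=2; commitIndex=1
Op 4: F1 acks idx 2 -> match: F0=1 F1=2 F2=0 F3=2; commitIndex=2
Op 5: F1 acks idx 1 -> match: F0=1 F1=2 F2=0 F3=2; commitIndex=2
Op 6: append 1 -> log_len=3
Op 7: append 1 -> log_len=4
Op 8: F2 acks idx 4 -> match: F0=1 F1=2 F2=4 F3=2; commitIndex=2
Op 9: append 2 -> log_len=6
Op 10: F1 acks idx 2 -> match: F0=1 F1=2 F2=4 F3=2; commitIndex=2
Op 11: F2 acks idx 2 -> match: F0=1 F1=2 F2=4 F3=2; commitIndex=2
Op 12: F2 acks idx 6 -> match: F0=1 F1=2 F2=6 F3=2; commitIndex=2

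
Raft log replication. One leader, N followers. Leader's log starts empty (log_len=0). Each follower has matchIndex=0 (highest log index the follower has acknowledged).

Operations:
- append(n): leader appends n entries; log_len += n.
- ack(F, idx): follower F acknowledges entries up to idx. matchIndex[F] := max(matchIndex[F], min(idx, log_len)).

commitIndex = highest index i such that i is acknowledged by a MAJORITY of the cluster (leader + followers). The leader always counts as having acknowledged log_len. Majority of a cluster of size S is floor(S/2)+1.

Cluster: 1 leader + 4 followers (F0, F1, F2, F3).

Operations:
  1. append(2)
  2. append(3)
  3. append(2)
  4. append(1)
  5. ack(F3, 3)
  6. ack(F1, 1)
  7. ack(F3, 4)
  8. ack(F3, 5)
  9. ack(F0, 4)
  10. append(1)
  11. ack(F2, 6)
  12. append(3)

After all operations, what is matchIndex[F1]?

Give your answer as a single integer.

Answer: 1

Derivation:
Op 1: append 2 -> log_len=2
Op 2: append 3 -> log_len=5
Op 3: append 2 -> log_len=7
Op 4: append 1 -> log_len=8
Op 5: F3 acks idx 3 -> match: F0=0 F1=0 F2=0 F3=3; commitIndex=0
Op 6: F1 acks idx 1 -> match: F0=0 F1=1 F2=0 F3=3; commitIndex=1
Op 7: F3 acks idx 4 -> match: F0=0 F1=1 F2=0 F3=4; commitIndex=1
Op 8: F3 acks idx 5 -> match: F0=0 F1=1 F2=0 F3=5; commitIndex=1
Op 9: F0 acks idx 4 -> match: F0=4 F1=1 F2=0 F3=5; commitIndex=4
Op 10: append 1 -> log_len=9
Op 11: F2 acks idx 6 -> match: F0=4 F1=1 F2=6 F3=5; commitIndex=5
Op 12: append 3 -> log_len=12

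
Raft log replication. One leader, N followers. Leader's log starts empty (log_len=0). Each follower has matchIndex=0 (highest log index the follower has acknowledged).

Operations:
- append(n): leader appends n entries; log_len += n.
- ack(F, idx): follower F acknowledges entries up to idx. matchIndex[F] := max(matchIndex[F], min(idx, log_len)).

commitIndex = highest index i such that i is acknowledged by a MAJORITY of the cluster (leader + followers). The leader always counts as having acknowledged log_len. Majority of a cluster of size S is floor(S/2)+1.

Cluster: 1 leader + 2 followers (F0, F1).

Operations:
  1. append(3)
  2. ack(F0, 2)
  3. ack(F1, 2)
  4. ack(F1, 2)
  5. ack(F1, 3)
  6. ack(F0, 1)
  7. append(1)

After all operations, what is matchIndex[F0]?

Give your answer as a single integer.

Answer: 2

Derivation:
Op 1: append 3 -> log_len=3
Op 2: F0 acks idx 2 -> match: F0=2 F1=0; commitIndex=2
Op 3: F1 acks idx 2 -> match: F0=2 F1=2; commitIndex=2
Op 4: F1 acks idx 2 -> match: F0=2 F1=2; commitIndex=2
Op 5: F1 acks idx 3 -> match: F0=2 F1=3; commitIndex=3
Op 6: F0 acks idx 1 -> match: F0=2 F1=3; commitIndex=3
Op 7: append 1 -> log_len=4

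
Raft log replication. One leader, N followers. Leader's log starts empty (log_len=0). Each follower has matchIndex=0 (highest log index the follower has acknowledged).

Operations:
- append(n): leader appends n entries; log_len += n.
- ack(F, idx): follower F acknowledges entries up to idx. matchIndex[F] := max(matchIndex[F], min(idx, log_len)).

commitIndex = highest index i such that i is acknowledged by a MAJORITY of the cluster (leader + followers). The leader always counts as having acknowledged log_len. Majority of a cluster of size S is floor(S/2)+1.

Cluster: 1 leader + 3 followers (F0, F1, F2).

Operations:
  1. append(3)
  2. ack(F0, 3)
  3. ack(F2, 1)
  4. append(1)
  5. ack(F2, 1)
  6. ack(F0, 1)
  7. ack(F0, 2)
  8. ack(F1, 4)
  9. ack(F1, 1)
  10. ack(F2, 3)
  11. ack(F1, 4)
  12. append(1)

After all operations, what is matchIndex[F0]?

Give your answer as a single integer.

Answer: 3

Derivation:
Op 1: append 3 -> log_len=3
Op 2: F0 acks idx 3 -> match: F0=3 F1=0 F2=0; commitIndex=0
Op 3: F2 acks idx 1 -> match: F0=3 F1=0 F2=1; commitIndex=1
Op 4: append 1 -> log_len=4
Op 5: F2 acks idx 1 -> match: F0=3 F1=0 F2=1; commitIndex=1
Op 6: F0 acks idx 1 -> match: F0=3 F1=0 F2=1; commitIndex=1
Op 7: F0 acks idx 2 -> match: F0=3 F1=0 F2=1; commitIndex=1
Op 8: F1 acks idx 4 -> match: F0=3 F1=4 F2=1; commitIndex=3
Op 9: F1 acks idx 1 -> match: F0=3 F1=4 F2=1; commitIndex=3
Op 10: F2 acks idx 3 -> match: F0=3 F1=4 F2=3; commitIndex=3
Op 11: F1 acks idx 4 -> match: F0=3 F1=4 F2=3; commitIndex=3
Op 12: append 1 -> log_len=5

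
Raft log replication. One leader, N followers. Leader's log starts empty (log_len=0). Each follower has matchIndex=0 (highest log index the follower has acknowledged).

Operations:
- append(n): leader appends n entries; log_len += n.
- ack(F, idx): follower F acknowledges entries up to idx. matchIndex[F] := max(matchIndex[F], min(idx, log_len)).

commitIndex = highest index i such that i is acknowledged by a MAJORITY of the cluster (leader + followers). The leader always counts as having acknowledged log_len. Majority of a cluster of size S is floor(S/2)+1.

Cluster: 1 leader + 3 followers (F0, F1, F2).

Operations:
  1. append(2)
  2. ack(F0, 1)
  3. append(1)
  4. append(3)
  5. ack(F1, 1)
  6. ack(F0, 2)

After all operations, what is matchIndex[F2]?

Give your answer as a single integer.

Op 1: append 2 -> log_len=2
Op 2: F0 acks idx 1 -> match: F0=1 F1=0 F2=0; commitIndex=0
Op 3: append 1 -> log_len=3
Op 4: append 3 -> log_len=6
Op 5: F1 acks idx 1 -> match: F0=1 F1=1 F2=0; commitIndex=1
Op 6: F0 acks idx 2 -> match: F0=2 F1=1 F2=0; commitIndex=1

Answer: 0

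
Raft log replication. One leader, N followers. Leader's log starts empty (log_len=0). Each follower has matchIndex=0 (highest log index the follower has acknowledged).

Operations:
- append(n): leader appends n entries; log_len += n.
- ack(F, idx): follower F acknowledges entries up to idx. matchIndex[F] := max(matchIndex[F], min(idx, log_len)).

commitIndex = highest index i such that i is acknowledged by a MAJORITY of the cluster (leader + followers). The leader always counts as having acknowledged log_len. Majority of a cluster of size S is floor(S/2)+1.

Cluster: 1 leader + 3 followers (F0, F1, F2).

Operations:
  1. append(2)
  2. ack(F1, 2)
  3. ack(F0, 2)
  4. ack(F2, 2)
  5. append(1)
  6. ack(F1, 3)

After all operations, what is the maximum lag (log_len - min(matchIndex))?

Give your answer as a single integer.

Op 1: append 2 -> log_len=2
Op 2: F1 acks idx 2 -> match: F0=0 F1=2 F2=0; commitIndex=0
Op 3: F0 acks idx 2 -> match: F0=2 F1=2 F2=0; commitIndex=2
Op 4: F2 acks idx 2 -> match: F0=2 F1=2 F2=2; commitIndex=2
Op 5: append 1 -> log_len=3
Op 6: F1 acks idx 3 -> match: F0=2 F1=3 F2=2; commitIndex=2

Answer: 1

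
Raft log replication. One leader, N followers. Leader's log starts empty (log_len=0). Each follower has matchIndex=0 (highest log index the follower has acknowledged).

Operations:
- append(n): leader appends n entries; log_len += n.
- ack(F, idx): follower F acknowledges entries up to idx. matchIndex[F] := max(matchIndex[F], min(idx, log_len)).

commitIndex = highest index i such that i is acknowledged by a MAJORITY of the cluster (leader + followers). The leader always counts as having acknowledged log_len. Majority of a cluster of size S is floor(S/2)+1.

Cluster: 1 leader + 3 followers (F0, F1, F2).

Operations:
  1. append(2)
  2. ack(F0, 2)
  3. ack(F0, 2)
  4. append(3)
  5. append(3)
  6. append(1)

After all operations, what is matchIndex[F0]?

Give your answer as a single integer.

Answer: 2

Derivation:
Op 1: append 2 -> log_len=2
Op 2: F0 acks idx 2 -> match: F0=2 F1=0 F2=0; commitIndex=0
Op 3: F0 acks idx 2 -> match: F0=2 F1=0 F2=0; commitIndex=0
Op 4: append 3 -> log_len=5
Op 5: append 3 -> log_len=8
Op 6: append 1 -> log_len=9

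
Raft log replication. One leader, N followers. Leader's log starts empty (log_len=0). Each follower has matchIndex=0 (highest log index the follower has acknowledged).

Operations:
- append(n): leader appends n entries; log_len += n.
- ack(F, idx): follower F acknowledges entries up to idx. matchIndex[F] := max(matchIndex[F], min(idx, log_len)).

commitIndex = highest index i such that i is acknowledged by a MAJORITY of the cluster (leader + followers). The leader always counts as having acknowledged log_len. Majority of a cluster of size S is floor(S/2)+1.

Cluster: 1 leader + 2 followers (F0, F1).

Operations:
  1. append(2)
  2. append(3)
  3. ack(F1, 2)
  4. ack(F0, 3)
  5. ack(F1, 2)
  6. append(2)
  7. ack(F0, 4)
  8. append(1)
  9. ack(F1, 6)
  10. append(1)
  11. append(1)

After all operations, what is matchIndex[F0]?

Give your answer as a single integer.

Op 1: append 2 -> log_len=2
Op 2: append 3 -> log_len=5
Op 3: F1 acks idx 2 -> match: F0=0 F1=2; commitIndex=2
Op 4: F0 acks idx 3 -> match: F0=3 F1=2; commitIndex=3
Op 5: F1 acks idx 2 -> match: F0=3 F1=2; commitIndex=3
Op 6: append 2 -> log_len=7
Op 7: F0 acks idx 4 -> match: F0=4 F1=2; commitIndex=4
Op 8: append 1 -> log_len=8
Op 9: F1 acks idx 6 -> match: F0=4 F1=6; commitIndex=6
Op 10: append 1 -> log_len=9
Op 11: append 1 -> log_len=10

Answer: 4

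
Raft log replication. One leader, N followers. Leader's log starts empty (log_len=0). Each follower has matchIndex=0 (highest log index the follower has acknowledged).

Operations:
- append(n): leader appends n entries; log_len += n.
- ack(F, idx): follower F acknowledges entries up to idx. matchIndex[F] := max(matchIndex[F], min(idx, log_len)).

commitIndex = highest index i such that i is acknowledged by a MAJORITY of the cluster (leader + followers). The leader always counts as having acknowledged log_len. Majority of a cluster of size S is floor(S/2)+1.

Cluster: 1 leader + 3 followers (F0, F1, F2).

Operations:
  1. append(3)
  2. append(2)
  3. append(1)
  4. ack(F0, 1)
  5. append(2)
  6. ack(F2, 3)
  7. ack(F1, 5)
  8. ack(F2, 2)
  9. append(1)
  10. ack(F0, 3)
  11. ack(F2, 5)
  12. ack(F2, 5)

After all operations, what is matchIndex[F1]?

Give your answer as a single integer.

Answer: 5

Derivation:
Op 1: append 3 -> log_len=3
Op 2: append 2 -> log_len=5
Op 3: append 1 -> log_len=6
Op 4: F0 acks idx 1 -> match: F0=1 F1=0 F2=0; commitIndex=0
Op 5: append 2 -> log_len=8
Op 6: F2 acks idx 3 -> match: F0=1 F1=0 F2=3; commitIndex=1
Op 7: F1 acks idx 5 -> match: F0=1 F1=5 F2=3; commitIndex=3
Op 8: F2 acks idx 2 -> match: F0=1 F1=5 F2=3; commitIndex=3
Op 9: append 1 -> log_len=9
Op 10: F0 acks idx 3 -> match: F0=3 F1=5 F2=3; commitIndex=3
Op 11: F2 acks idx 5 -> match: F0=3 F1=5 F2=5; commitIndex=5
Op 12: F2 acks idx 5 -> match: F0=3 F1=5 F2=5; commitIndex=5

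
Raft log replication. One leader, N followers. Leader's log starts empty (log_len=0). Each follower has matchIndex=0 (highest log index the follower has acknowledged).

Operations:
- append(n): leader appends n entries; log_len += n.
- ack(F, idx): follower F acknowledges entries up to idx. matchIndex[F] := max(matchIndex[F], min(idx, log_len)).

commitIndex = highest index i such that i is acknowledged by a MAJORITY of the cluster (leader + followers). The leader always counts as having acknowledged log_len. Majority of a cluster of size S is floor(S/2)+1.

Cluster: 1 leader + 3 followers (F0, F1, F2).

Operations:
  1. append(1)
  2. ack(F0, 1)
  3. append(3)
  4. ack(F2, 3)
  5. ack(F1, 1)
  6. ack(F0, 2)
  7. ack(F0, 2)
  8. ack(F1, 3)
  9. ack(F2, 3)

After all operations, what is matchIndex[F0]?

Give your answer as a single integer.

Answer: 2

Derivation:
Op 1: append 1 -> log_len=1
Op 2: F0 acks idx 1 -> match: F0=1 F1=0 F2=0; commitIndex=0
Op 3: append 3 -> log_len=4
Op 4: F2 acks idx 3 -> match: F0=1 F1=0 F2=3; commitIndex=1
Op 5: F1 acks idx 1 -> match: F0=1 F1=1 F2=3; commitIndex=1
Op 6: F0 acks idx 2 -> match: F0=2 F1=1 F2=3; commitIndex=2
Op 7: F0 acks idx 2 -> match: F0=2 F1=1 F2=3; commitIndex=2
Op 8: F1 acks idx 3 -> match: F0=2 F1=3 F2=3; commitIndex=3
Op 9: F2 acks idx 3 -> match: F0=2 F1=3 F2=3; commitIndex=3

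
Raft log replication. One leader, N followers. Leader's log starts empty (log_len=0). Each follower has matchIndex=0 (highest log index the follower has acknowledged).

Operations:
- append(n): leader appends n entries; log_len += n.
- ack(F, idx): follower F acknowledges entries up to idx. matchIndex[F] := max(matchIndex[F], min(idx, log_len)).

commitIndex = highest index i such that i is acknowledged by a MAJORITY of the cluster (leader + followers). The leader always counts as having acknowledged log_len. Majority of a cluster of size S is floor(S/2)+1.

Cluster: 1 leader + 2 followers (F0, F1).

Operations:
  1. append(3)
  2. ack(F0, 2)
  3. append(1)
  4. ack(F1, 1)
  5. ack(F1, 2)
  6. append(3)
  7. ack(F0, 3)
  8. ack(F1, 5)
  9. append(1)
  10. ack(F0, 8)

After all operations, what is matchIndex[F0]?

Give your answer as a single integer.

Op 1: append 3 -> log_len=3
Op 2: F0 acks idx 2 -> match: F0=2 F1=0; commitIndex=2
Op 3: append 1 -> log_len=4
Op 4: F1 acks idx 1 -> match: F0=2 F1=1; commitIndex=2
Op 5: F1 acks idx 2 -> match: F0=2 F1=2; commitIndex=2
Op 6: append 3 -> log_len=7
Op 7: F0 acks idx 3 -> match: F0=3 F1=2; commitIndex=3
Op 8: F1 acks idx 5 -> match: F0=3 F1=5; commitIndex=5
Op 9: append 1 -> log_len=8
Op 10: F0 acks idx 8 -> match: F0=8 F1=5; commitIndex=8

Answer: 8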